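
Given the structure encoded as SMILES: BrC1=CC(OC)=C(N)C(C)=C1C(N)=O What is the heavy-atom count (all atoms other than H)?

Every atom symbol written in the SMILES (organic subset) is one heavy atom; implicit H are not written.
Heavy atoms by element → Br:1, C:9, N:2, O:2.
Total: 14.

14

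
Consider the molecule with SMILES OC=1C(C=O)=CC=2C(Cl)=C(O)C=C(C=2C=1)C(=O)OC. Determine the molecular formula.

C13H9ClO5

Walk through each heavy atom and fill implicit hydrogens from standard valence (C 4, N 3, O 2, S 2, halogen 1):
  atom 1: O, bond orders sum to 1 (valence 2) → 1 H
  atom 2: C, bond orders sum to 4 (valence 4) → 0 H
  atom 3: C, bond orders sum to 4 (valence 4) → 0 H
  atom 4: C, bond orders sum to 3 (valence 4) → 1 H
  atom 5: O, bond orders sum to 2 (valence 2) → 0 H
  atom 6: C, bond orders sum to 3 (valence 4) → 1 H
  atom 7: C, bond orders sum to 4 (valence 4) → 0 H
  atom 8: C, bond orders sum to 4 (valence 4) → 0 H
  atom 9: Cl (halogen, monovalent) → 0 H
  atom 10: C, bond orders sum to 4 (valence 4) → 0 H
  atom 11: O, bond orders sum to 1 (valence 2) → 1 H
  atom 12: C, bond orders sum to 3 (valence 4) → 1 H
  atom 13: C, bond orders sum to 4 (valence 4) → 0 H
  atom 14: C, bond orders sum to 4 (valence 4) → 0 H
  atom 15: C, bond orders sum to 3 (valence 4) → 1 H
  atom 16: C, bond orders sum to 4 (valence 4) → 0 H
  atom 17: O, bond orders sum to 2 (valence 2) → 0 H
  atom 18: O, bond orders sum to 2 (valence 2) → 0 H
  atom 19: C, bond orders sum to 1 (valence 4) → 3 H
Totals → C:13, H:9, Cl:1, O:5.
In Hill order: C13H9ClO5.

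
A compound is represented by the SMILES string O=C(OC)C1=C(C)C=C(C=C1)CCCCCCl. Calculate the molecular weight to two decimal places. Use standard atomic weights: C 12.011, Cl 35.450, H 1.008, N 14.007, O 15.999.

First, the molecular formula is C14H19ClO2 (counting implicit H from valence).
  C: 14 × 12.011 = 168.154
  Cl: 1 × 35.450 = 35.450
  H: 19 × 1.008 = 19.152
  O: 2 × 15.999 = 31.998
Sum: 14×12.011 + 1×35.450 + 19×1.008 + 2×15.999 = 254.754 → 254.75 g/mol.

254.75 g/mol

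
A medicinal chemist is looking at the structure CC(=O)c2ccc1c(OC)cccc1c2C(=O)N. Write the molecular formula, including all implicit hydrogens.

Walk through each heavy atom and fill implicit hydrogens from standard valence (C 4, N 3, O 2, S 2, halogen 1); for lowercase aromatic atoms, an aromatic c carries 1 H when it has two neighbours and 0 H with three, and aromatic n carries 0 H:
  atom 1: C, bond orders sum to 1 (valence 4) → 3 H
  atom 2: C, bond orders sum to 4 (valence 4) → 0 H
  atom 3: O, bond orders sum to 2 (valence 2) → 0 H
  atom 4: aromatic c, 3 neighbours → 0 H
  atom 5: aromatic c, 2 neighbours → 1 H
  atom 6: aromatic c, 2 neighbours → 1 H
  atom 7: aromatic c, 3 neighbours → 0 H
  atom 8: aromatic c, 3 neighbours → 0 H
  atom 9: O, bond orders sum to 2 (valence 2) → 0 H
  atom 10: C, bond orders sum to 1 (valence 4) → 3 H
  atom 11: aromatic c, 2 neighbours → 1 H
  atom 12: aromatic c, 2 neighbours → 1 H
  atom 13: aromatic c, 2 neighbours → 1 H
  atom 14: aromatic c, 3 neighbours → 0 H
  atom 15: aromatic c, 3 neighbours → 0 H
  atom 16: C, bond orders sum to 4 (valence 4) → 0 H
  atom 17: O, bond orders sum to 2 (valence 2) → 0 H
  atom 18: N, bond orders sum to 1 (valence 3) → 2 H
Totals → C:14, H:13, N:1, O:3.

C14H13NO3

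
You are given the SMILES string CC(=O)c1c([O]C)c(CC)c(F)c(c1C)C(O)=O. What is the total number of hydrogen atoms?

15

Walk through each heavy atom and fill implicit hydrogens from standard valence (C 4, N 3, O 2, S 2, halogen 1); for lowercase aromatic atoms, an aromatic c carries 1 H when it has two neighbours and 0 H with three, and aromatic n carries 0 H:
  atom 1: C, bond orders sum to 1 (valence 4) → 3 H
  atom 2: C, bond orders sum to 4 (valence 4) → 0 H
  atom 3: O, bond orders sum to 2 (valence 2) → 0 H
  atom 4: aromatic c, 3 neighbours → 0 H
  atom 5: aromatic c, 3 neighbours → 0 H
  atom 6: O with explicit H count 0
  atom 7: C, bond orders sum to 1 (valence 4) → 3 H
  atom 8: aromatic c, 3 neighbours → 0 H
  atom 9: C, bond orders sum to 2 (valence 4) → 2 H
  atom 10: C, bond orders sum to 1 (valence 4) → 3 H
  atom 11: aromatic c, 3 neighbours → 0 H
  atom 12: F (halogen, monovalent) → 0 H
  atom 13: aromatic c, 3 neighbours → 0 H
  atom 14: aromatic c, 3 neighbours → 0 H
  atom 15: C, bond orders sum to 1 (valence 4) → 3 H
  atom 16: C, bond orders sum to 4 (valence 4) → 0 H
  atom 17: O, bond orders sum to 1 (valence 2) → 1 H
  atom 18: O, bond orders sum to 2 (valence 2) → 0 H
Total hydrogens: 15.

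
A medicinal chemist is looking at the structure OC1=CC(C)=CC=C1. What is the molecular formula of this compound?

Walk through each heavy atom and fill implicit hydrogens from standard valence (C 4, N 3, O 2, S 2, halogen 1):
  atom 1: O, bond orders sum to 1 (valence 2) → 1 H
  atom 2: C, bond orders sum to 4 (valence 4) → 0 H
  atom 3: C, bond orders sum to 3 (valence 4) → 1 H
  atom 4: C, bond orders sum to 4 (valence 4) → 0 H
  atom 5: C, bond orders sum to 1 (valence 4) → 3 H
  atom 6: C, bond orders sum to 3 (valence 4) → 1 H
  atom 7: C, bond orders sum to 3 (valence 4) → 1 H
  atom 8: C, bond orders sum to 3 (valence 4) → 1 H
Totals → C:7, H:8, O:1.

C7H8O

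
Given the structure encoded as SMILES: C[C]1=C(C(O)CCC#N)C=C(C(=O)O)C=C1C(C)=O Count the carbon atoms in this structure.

14

Count every carbon token in the SMILES (each C, including those in ring-closure positions and inside branches).
Carbon count: 14.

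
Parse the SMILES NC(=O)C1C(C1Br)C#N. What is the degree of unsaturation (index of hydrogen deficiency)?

4

Degree of unsaturation = (number of rings) + (number of π bonds).
Ring closures in the SMILES: 1.
π bonds: 1 double bond (each 1 DoU), 1 triple bond (each 2 DoU) → 3 DoU from unsaturation.
Total DoU = 1 + 3 = 4.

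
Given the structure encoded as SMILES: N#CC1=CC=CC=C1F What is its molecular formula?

Walk through each heavy atom and fill implicit hydrogens from standard valence (C 4, N 3, O 2, S 2, halogen 1):
  atom 1: N, bond orders sum to 3 (valence 3) → 0 H
  atom 2: C, bond orders sum to 4 (valence 4) → 0 H
  atom 3: C, bond orders sum to 4 (valence 4) → 0 H
  atom 4: C, bond orders sum to 3 (valence 4) → 1 H
  atom 5: C, bond orders sum to 3 (valence 4) → 1 H
  atom 6: C, bond orders sum to 3 (valence 4) → 1 H
  atom 7: C, bond orders sum to 3 (valence 4) → 1 H
  atom 8: C, bond orders sum to 4 (valence 4) → 0 H
  atom 9: F (halogen, monovalent) → 0 H
Totals → C:7, H:4, F:1, N:1.

C7H4FN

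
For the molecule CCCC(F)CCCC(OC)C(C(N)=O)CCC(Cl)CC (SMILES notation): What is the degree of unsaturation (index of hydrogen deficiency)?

1

Degree of unsaturation = (number of rings) + (number of π bonds).
Ring closures in the SMILES: 0.
π bonds: 1 double bond (each 1 DoU) → 1 DoU from unsaturation.
Total DoU = 0 + 1 = 1.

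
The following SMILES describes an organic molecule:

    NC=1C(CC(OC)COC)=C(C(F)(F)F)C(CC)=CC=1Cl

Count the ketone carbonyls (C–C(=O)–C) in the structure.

0

Scan the SMILES for the ketone motif — none present.
Groups that are present: 2 ether, 1 primary amine.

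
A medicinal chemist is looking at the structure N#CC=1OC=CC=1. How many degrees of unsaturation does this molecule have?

Molecular formula: C5H3NO.
DoU = (2C + 2 + N − H − X) / 2, where X is the halogen count and O/S are ignored.
    = (2·5 + 2 + 1 − 3 − 0) / 2 = 10 / 2 = 5.

5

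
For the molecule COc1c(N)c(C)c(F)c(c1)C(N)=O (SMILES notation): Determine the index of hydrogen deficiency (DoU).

Molecular formula: C9H11FN2O2.
DoU = (2C + 2 + N − H − X) / 2, where X is the halogen count and O/S are ignored.
    = (2·9 + 2 + 2 − 11 − 1) / 2 = 10 / 2 = 5.

5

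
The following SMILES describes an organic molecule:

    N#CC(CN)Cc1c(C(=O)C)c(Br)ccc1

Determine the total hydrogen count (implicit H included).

13

Walk through each heavy atom and fill implicit hydrogens from standard valence (C 4, N 3, O 2, S 2, halogen 1); for lowercase aromatic atoms, an aromatic c carries 1 H when it has two neighbours and 0 H with three, and aromatic n carries 0 H:
  atom 1: N, bond orders sum to 3 (valence 3) → 0 H
  atom 2: C, bond orders sum to 4 (valence 4) → 0 H
  atom 3: C, bond orders sum to 3 (valence 4) → 1 H
  atom 4: C, bond orders sum to 2 (valence 4) → 2 H
  atom 5: N, bond orders sum to 1 (valence 3) → 2 H
  atom 6: C, bond orders sum to 2 (valence 4) → 2 H
  atom 7: aromatic c, 3 neighbours → 0 H
  atom 8: aromatic c, 3 neighbours → 0 H
  atom 9: C, bond orders sum to 4 (valence 4) → 0 H
  atom 10: O, bond orders sum to 2 (valence 2) → 0 H
  atom 11: C, bond orders sum to 1 (valence 4) → 3 H
  atom 12: aromatic c, 3 neighbours → 0 H
  atom 13: Br (halogen, monovalent) → 0 H
  atom 14: aromatic c, 2 neighbours → 1 H
  atom 15: aromatic c, 2 neighbours → 1 H
  atom 16: aromatic c, 2 neighbours → 1 H
Total hydrogens: 13.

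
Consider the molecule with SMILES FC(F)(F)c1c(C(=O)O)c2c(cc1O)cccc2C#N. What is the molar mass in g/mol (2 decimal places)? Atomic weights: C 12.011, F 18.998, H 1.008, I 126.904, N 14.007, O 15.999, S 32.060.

281.19 g/mol

First, the molecular formula is C13H6F3NO3 (counting implicit H from valence).
  C: 13 × 12.011 = 156.143
  F: 3 × 18.998 = 56.994
  H: 6 × 1.008 = 6.048
  N: 1 × 14.007 = 14.007
  O: 3 × 15.999 = 47.997
Sum: 13×12.011 + 3×18.998 + 6×1.008 + 1×14.007 + 3×15.999 = 281.189 → 281.19 g/mol.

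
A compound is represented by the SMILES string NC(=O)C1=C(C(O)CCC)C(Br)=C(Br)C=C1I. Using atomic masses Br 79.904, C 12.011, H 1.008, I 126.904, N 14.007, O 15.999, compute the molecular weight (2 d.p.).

First, the molecular formula is C11H12Br2INO2 (counting implicit H from valence).
  Br: 2 × 79.904 = 159.808
  C: 11 × 12.011 = 132.121
  H: 12 × 1.008 = 12.096
  I: 1 × 126.904 = 126.904
  N: 1 × 14.007 = 14.007
  O: 2 × 15.999 = 31.998
Sum: 2×79.904 + 11×12.011 + 12×1.008 + 1×126.904 + 1×14.007 + 2×15.999 = 476.934 → 476.93 g/mol.

476.93 g/mol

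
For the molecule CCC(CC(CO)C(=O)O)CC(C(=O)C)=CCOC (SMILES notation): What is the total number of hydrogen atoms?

24

Walk through each heavy atom and fill implicit hydrogens from standard valence (C 4, N 3, O 2, S 2, halogen 1):
  atom 1: C, bond orders sum to 1 (valence 4) → 3 H
  atom 2: C, bond orders sum to 2 (valence 4) → 2 H
  atom 3: C, bond orders sum to 3 (valence 4) → 1 H
  atom 4: C, bond orders sum to 2 (valence 4) → 2 H
  atom 5: C, bond orders sum to 3 (valence 4) → 1 H
  atom 6: C, bond orders sum to 2 (valence 4) → 2 H
  atom 7: O, bond orders sum to 1 (valence 2) → 1 H
  atom 8: C, bond orders sum to 4 (valence 4) → 0 H
  atom 9: O, bond orders sum to 2 (valence 2) → 0 H
  atom 10: O, bond orders sum to 1 (valence 2) → 1 H
  atom 11: C, bond orders sum to 2 (valence 4) → 2 H
  atom 12: C, bond orders sum to 4 (valence 4) → 0 H
  atom 13: C, bond orders sum to 4 (valence 4) → 0 H
  atom 14: O, bond orders sum to 2 (valence 2) → 0 H
  atom 15: C, bond orders sum to 1 (valence 4) → 3 H
  atom 16: C, bond orders sum to 3 (valence 4) → 1 H
  atom 17: C, bond orders sum to 2 (valence 4) → 2 H
  atom 18: O, bond orders sum to 2 (valence 2) → 0 H
  atom 19: C, bond orders sum to 1 (valence 4) → 3 H
Total hydrogens: 24.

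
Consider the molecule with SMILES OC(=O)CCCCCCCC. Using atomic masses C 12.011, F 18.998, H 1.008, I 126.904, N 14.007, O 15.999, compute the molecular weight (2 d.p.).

First, the molecular formula is C9H18O2 (counting implicit H from valence).
  C: 9 × 12.011 = 108.099
  H: 18 × 1.008 = 18.144
  O: 2 × 15.999 = 31.998
Sum: 9×12.011 + 18×1.008 + 2×15.999 = 158.241 → 158.24 g/mol.

158.24 g/mol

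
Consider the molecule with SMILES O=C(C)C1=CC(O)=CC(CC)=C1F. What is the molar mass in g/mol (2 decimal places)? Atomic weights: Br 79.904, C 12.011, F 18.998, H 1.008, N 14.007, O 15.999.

First, the molecular formula is C10H11FO2 (counting implicit H from valence).
  C: 10 × 12.011 = 120.110
  F: 1 × 18.998 = 18.998
  H: 11 × 1.008 = 11.088
  O: 2 × 15.999 = 31.998
Sum: 10×12.011 + 1×18.998 + 11×1.008 + 2×15.999 = 182.194 → 182.19 g/mol.

182.19 g/mol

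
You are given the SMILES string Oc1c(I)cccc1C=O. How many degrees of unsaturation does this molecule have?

Molecular formula: C7H5IO2.
DoU = (2C + 2 + N − H − X) / 2, where X is the halogen count and O/S are ignored.
    = (2·7 + 2 + 0 − 5 − 1) / 2 = 10 / 2 = 5.

5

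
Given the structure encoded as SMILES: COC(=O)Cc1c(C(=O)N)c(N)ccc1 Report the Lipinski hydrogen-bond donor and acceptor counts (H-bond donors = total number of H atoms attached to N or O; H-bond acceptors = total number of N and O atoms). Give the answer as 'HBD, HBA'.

Donors: find every N or O and count the H atoms it carries.
  atom 2 (O): bond orders sum to 2 → 0 H
  atom 4 (O): bond orders sum to 2 → 0 H
  atom 9 (O): bond orders sum to 2 → 0 H
  atom 10 (N): bond orders sum to 1 → 2 H
  atom 12 (N): bond orders sum to 1 → 2 H
Lipinski HBD = 4.
Acceptors: N atoms = 2, O atoms = 3 → HBA = 5.

4, 5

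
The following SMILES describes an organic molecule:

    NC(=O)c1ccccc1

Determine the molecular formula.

Walk through each heavy atom and fill implicit hydrogens from standard valence (C 4, N 3, O 2, S 2, halogen 1); for lowercase aromatic atoms, an aromatic c carries 1 H when it has two neighbours and 0 H with three, and aromatic n carries 0 H:
  atom 1: N, bond orders sum to 1 (valence 3) → 2 H
  atom 2: C, bond orders sum to 4 (valence 4) → 0 H
  atom 3: O, bond orders sum to 2 (valence 2) → 0 H
  atom 4: aromatic c, 3 neighbours → 0 H
  atom 5: aromatic c, 2 neighbours → 1 H
  atom 6: aromatic c, 2 neighbours → 1 H
  atom 7: aromatic c, 2 neighbours → 1 H
  atom 8: aromatic c, 2 neighbours → 1 H
  atom 9: aromatic c, 2 neighbours → 1 H
Totals → C:7, H:7, N:1, O:1.
In Hill order: C7H7NO.

C7H7NO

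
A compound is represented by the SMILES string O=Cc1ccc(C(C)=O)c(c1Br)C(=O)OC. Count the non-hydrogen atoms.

Every atom symbol written in the SMILES (organic subset) is one heavy atom; implicit H are not written.
Heavy atoms by element → Br:1, C:11, O:4.
Total: 16.

16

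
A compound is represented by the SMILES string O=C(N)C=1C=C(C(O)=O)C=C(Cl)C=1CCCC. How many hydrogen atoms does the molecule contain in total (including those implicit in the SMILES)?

Walk through each heavy atom and fill implicit hydrogens from standard valence (C 4, N 3, O 2, S 2, halogen 1):
  atom 1: O, bond orders sum to 2 (valence 2) → 0 H
  atom 2: C, bond orders sum to 4 (valence 4) → 0 H
  atom 3: N, bond orders sum to 1 (valence 3) → 2 H
  atom 4: C, bond orders sum to 4 (valence 4) → 0 H
  atom 5: C, bond orders sum to 3 (valence 4) → 1 H
  atom 6: C, bond orders sum to 4 (valence 4) → 0 H
  atom 7: C, bond orders sum to 4 (valence 4) → 0 H
  atom 8: O, bond orders sum to 1 (valence 2) → 1 H
  atom 9: O, bond orders sum to 2 (valence 2) → 0 H
  atom 10: C, bond orders sum to 3 (valence 4) → 1 H
  atom 11: C, bond orders sum to 4 (valence 4) → 0 H
  atom 12: Cl (halogen, monovalent) → 0 H
  atom 13: C, bond orders sum to 4 (valence 4) → 0 H
  atom 14: C, bond orders sum to 2 (valence 4) → 2 H
  atom 15: C, bond orders sum to 2 (valence 4) → 2 H
  atom 16: C, bond orders sum to 2 (valence 4) → 2 H
  atom 17: C, bond orders sum to 1 (valence 4) → 3 H
Total hydrogens: 14.

14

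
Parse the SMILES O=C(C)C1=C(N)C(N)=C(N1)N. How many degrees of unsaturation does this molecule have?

4

Molecular formula: C6H10N4O.
DoU = (2C + 2 + N − H − X) / 2, where X is the halogen count and O/S are ignored.
    = (2·6 + 2 + 4 − 10 − 0) / 2 = 8 / 2 = 4.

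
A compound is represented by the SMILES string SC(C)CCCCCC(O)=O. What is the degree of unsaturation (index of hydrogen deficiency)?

1

Degree of unsaturation = (number of rings) + (number of π bonds).
Ring closures in the SMILES: 0.
π bonds: 1 double bond (each 1 DoU) → 1 DoU from unsaturation.
Total DoU = 0 + 1 = 1.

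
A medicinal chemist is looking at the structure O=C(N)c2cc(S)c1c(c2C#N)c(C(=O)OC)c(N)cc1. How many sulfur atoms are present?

Scan the SMILES for S atoms (remember two-letter symbols like Cl and Br are single atoms).
Sulfur count: 1.

1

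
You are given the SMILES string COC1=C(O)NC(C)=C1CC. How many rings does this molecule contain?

1

In SMILES, each pair of matching ring-closure digits denotes one ring-closing bond; the number of such bonds equals the number of independent rings.
Ring-closure bonds here: 1.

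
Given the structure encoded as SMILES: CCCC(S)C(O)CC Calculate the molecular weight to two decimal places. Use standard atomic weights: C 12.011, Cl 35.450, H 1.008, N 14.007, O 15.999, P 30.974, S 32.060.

148.26 g/mol

First, the molecular formula is C7H16OS (counting implicit H from valence).
  C: 7 × 12.011 = 84.077
  H: 16 × 1.008 = 16.128
  O: 1 × 15.999 = 15.999
  S: 1 × 32.060 = 32.060
Sum: 7×12.011 + 16×1.008 + 1×15.999 + 1×32.060 = 148.264 → 148.26 g/mol.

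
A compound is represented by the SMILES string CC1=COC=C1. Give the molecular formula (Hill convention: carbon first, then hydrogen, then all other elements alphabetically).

Walk through each heavy atom and fill implicit hydrogens from standard valence (C 4, N 3, O 2, S 2, halogen 1):
  atom 1: C, bond orders sum to 1 (valence 4) → 3 H
  atom 2: C, bond orders sum to 4 (valence 4) → 0 H
  atom 3: C, bond orders sum to 3 (valence 4) → 1 H
  atom 4: O, bond orders sum to 2 (valence 2) → 0 H
  atom 5: C, bond orders sum to 3 (valence 4) → 1 H
  atom 6: C, bond orders sum to 3 (valence 4) → 1 H
Totals → C:5, H:6, O:1.

C5H6O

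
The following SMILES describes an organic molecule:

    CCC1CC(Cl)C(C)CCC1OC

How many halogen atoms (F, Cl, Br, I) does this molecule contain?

1

Halogen atoms appear at heavy-atom position 6 (1×Cl).
Other groups present: 1 ether.
Halogen count: 1.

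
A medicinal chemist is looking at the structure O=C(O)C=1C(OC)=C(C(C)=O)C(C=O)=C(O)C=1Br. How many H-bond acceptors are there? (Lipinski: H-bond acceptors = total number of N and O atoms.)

6

N atoms: 0; O atoms: 6.
Lipinski HBA = 0 + 6 = 6.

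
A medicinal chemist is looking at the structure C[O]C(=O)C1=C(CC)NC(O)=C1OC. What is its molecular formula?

C9H13NO4

Walk through each heavy atom and fill implicit hydrogens from standard valence (C 4, N 3, O 2, S 2, halogen 1):
  atom 1: C, bond orders sum to 1 (valence 4) → 3 H
  atom 2: O with explicit H count 0
  atom 3: C, bond orders sum to 4 (valence 4) → 0 H
  atom 4: O, bond orders sum to 2 (valence 2) → 0 H
  atom 5: C, bond orders sum to 4 (valence 4) → 0 H
  atom 6: C, bond orders sum to 4 (valence 4) → 0 H
  atom 7: C, bond orders sum to 2 (valence 4) → 2 H
  atom 8: C, bond orders sum to 1 (valence 4) → 3 H
  atom 9: N, bond orders sum to 2 (valence 3) → 1 H
  atom 10: C, bond orders sum to 4 (valence 4) → 0 H
  atom 11: O, bond orders sum to 1 (valence 2) → 1 H
  atom 12: C, bond orders sum to 4 (valence 4) → 0 H
  atom 13: O, bond orders sum to 2 (valence 2) → 0 H
  atom 14: C, bond orders sum to 1 (valence 4) → 3 H
Totals → C:9, H:13, N:1, O:4.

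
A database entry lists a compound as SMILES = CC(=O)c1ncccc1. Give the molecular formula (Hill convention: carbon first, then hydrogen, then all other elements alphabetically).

Walk through each heavy atom and fill implicit hydrogens from standard valence (C 4, N 3, O 2, S 2, halogen 1); for lowercase aromatic atoms, an aromatic c carries 1 H when it has two neighbours and 0 H with three, and aromatic n carries 0 H:
  atom 1: C, bond orders sum to 1 (valence 4) → 3 H
  atom 2: C, bond orders sum to 4 (valence 4) → 0 H
  atom 3: O, bond orders sum to 2 (valence 2) → 0 H
  atom 4: aromatic c, 3 neighbours → 0 H
  atom 5: aromatic n, 2 neighbours → 0 H
  atom 6: aromatic c, 2 neighbours → 1 H
  atom 7: aromatic c, 2 neighbours → 1 H
  atom 8: aromatic c, 2 neighbours → 1 H
  atom 9: aromatic c, 2 neighbours → 1 H
Totals → C:7, H:7, N:1, O:1.

C7H7NO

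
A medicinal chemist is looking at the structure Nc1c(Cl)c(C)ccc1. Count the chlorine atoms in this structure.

Scan the SMILES for Cl atoms (remember two-letter symbols like Cl and Br are single atoms).
Chlorine count: 1.

1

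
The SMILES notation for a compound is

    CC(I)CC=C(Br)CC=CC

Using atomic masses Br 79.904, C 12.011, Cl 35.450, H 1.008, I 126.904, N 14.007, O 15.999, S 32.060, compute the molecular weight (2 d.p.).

First, the molecular formula is C9H14BrI (counting implicit H from valence).
  Br: 1 × 79.904 = 79.904
  C: 9 × 12.011 = 108.099
  H: 14 × 1.008 = 14.112
  I: 1 × 126.904 = 126.904
Sum: 1×79.904 + 9×12.011 + 14×1.008 + 1×126.904 = 329.019 → 329.02 g/mol.

329.02 g/mol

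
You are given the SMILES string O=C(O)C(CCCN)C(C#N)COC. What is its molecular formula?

Walk through each heavy atom and fill implicit hydrogens from standard valence (C 4, N 3, O 2, S 2, halogen 1):
  atom 1: O, bond orders sum to 2 (valence 2) → 0 H
  atom 2: C, bond orders sum to 4 (valence 4) → 0 H
  atom 3: O, bond orders sum to 1 (valence 2) → 1 H
  atom 4: C, bond orders sum to 3 (valence 4) → 1 H
  atom 5: C, bond orders sum to 2 (valence 4) → 2 H
  atom 6: C, bond orders sum to 2 (valence 4) → 2 H
  atom 7: C, bond orders sum to 2 (valence 4) → 2 H
  atom 8: N, bond orders sum to 1 (valence 3) → 2 H
  atom 9: C, bond orders sum to 3 (valence 4) → 1 H
  atom 10: C, bond orders sum to 4 (valence 4) → 0 H
  atom 11: N, bond orders sum to 3 (valence 3) → 0 H
  atom 12: C, bond orders sum to 2 (valence 4) → 2 H
  atom 13: O, bond orders sum to 2 (valence 2) → 0 H
  atom 14: C, bond orders sum to 1 (valence 4) → 3 H
Totals → C:9, H:16, N:2, O:3.

C9H16N2O3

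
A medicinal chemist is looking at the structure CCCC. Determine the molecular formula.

Walk through each heavy atom and fill implicit hydrogens from standard valence (C 4, N 3, O 2, S 2, halogen 1):
  atom 1: C, bond orders sum to 1 (valence 4) → 3 H
  atom 2: C, bond orders sum to 2 (valence 4) → 2 H
  atom 3: C, bond orders sum to 2 (valence 4) → 2 H
  atom 4: C, bond orders sum to 1 (valence 4) → 3 H
Totals → C:4, H:10.
In Hill order: C4H10.

C4H10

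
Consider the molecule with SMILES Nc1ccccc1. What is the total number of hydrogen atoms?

Walk through each heavy atom and fill implicit hydrogens from standard valence (C 4, N 3, O 2, S 2, halogen 1); for lowercase aromatic atoms, an aromatic c carries 1 H when it has two neighbours and 0 H with three, and aromatic n carries 0 H:
  atom 1: N, bond orders sum to 1 (valence 3) → 2 H
  atom 2: aromatic c, 3 neighbours → 0 H
  atom 3: aromatic c, 2 neighbours → 1 H
  atom 4: aromatic c, 2 neighbours → 1 H
  atom 5: aromatic c, 2 neighbours → 1 H
  atom 6: aromatic c, 2 neighbours → 1 H
  atom 7: aromatic c, 2 neighbours → 1 H
Total hydrogens: 7.

7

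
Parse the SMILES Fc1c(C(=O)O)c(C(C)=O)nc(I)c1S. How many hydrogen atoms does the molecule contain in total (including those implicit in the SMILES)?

Walk through each heavy atom and fill implicit hydrogens from standard valence (C 4, N 3, O 2, S 2, halogen 1); for lowercase aromatic atoms, an aromatic c carries 1 H when it has two neighbours and 0 H with three, and aromatic n carries 0 H:
  atom 1: F (halogen, monovalent) → 0 H
  atom 2: aromatic c, 3 neighbours → 0 H
  atom 3: aromatic c, 3 neighbours → 0 H
  atom 4: C, bond orders sum to 4 (valence 4) → 0 H
  atom 5: O, bond orders sum to 2 (valence 2) → 0 H
  atom 6: O, bond orders sum to 1 (valence 2) → 1 H
  atom 7: aromatic c, 3 neighbours → 0 H
  atom 8: C, bond orders sum to 4 (valence 4) → 0 H
  atom 9: C, bond orders sum to 1 (valence 4) → 3 H
  atom 10: O, bond orders sum to 2 (valence 2) → 0 H
  atom 11: aromatic n, 2 neighbours → 0 H
  atom 12: aromatic c, 3 neighbours → 0 H
  atom 13: I (halogen, monovalent) → 0 H
  atom 14: aromatic c, 3 neighbours → 0 H
  atom 15: S, bond orders sum to 1 (valence 2) → 1 H
Total hydrogens: 5.

5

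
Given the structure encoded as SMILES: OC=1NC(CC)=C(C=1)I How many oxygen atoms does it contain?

Scan the SMILES for O atoms (remember two-letter symbols like Cl and Br are single atoms).
Oxygen count: 1.

1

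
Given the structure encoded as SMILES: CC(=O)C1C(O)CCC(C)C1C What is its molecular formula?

C10H18O2

Walk through each heavy atom and fill implicit hydrogens from standard valence (C 4, N 3, O 2, S 2, halogen 1):
  atom 1: C, bond orders sum to 1 (valence 4) → 3 H
  atom 2: C, bond orders sum to 4 (valence 4) → 0 H
  atom 3: O, bond orders sum to 2 (valence 2) → 0 H
  atom 4: C, bond orders sum to 3 (valence 4) → 1 H
  atom 5: C, bond orders sum to 3 (valence 4) → 1 H
  atom 6: O, bond orders sum to 1 (valence 2) → 1 H
  atom 7: C, bond orders sum to 2 (valence 4) → 2 H
  atom 8: C, bond orders sum to 2 (valence 4) → 2 H
  atom 9: C, bond orders sum to 3 (valence 4) → 1 H
  atom 10: C, bond orders sum to 1 (valence 4) → 3 H
  atom 11: C, bond orders sum to 3 (valence 4) → 1 H
  atom 12: C, bond orders sum to 1 (valence 4) → 3 H
Totals → C:10, H:18, O:2.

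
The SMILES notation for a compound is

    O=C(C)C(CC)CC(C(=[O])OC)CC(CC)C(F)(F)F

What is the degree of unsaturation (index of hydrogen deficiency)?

2

Degree of unsaturation = (number of rings) + (number of π bonds).
Ring closures in the SMILES: 0.
π bonds: 2 double bonds (each 1 DoU) → 2 DoU from unsaturation.
Total DoU = 0 + 2 = 2.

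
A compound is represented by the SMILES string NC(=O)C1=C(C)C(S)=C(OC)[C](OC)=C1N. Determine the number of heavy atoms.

Every atom symbol written in the SMILES (organic subset) is one heavy atom; implicit H are not written.
Heavy atoms by element → C:10, N:2, O:3, S:1.
Total: 16.

16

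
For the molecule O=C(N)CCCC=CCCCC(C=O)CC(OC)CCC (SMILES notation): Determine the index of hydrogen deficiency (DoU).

Degree of unsaturation = (number of rings) + (number of π bonds).
Ring closures in the SMILES: 0.
π bonds: 3 double bonds (each 1 DoU) → 3 DoU from unsaturation.
Total DoU = 0 + 3 = 3.

3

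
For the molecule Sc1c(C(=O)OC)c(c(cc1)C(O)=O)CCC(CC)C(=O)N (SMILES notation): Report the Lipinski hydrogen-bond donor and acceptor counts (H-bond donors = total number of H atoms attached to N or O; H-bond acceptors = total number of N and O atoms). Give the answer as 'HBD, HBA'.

Donors: find every N or O and count the H atoms it carries.
  atom 5 (O): bond orders sum to 2 → 0 H
  atom 6 (O): bond orders sum to 2 → 0 H
  atom 13 (O): bond orders sum to 1 → 1 H
  atom 14 (O): bond orders sum to 2 → 0 H
  atom 21 (O): bond orders sum to 2 → 0 H
  atom 22 (N): bond orders sum to 1 → 2 H
Lipinski HBD = 3.
Acceptors: N atoms = 1, O atoms = 5 → HBA = 6.

3, 6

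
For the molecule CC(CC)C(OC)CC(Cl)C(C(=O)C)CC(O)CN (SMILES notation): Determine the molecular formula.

Walk through each heavy atom and fill implicit hydrogens from standard valence (C 4, N 3, O 2, S 2, halogen 1):
  atom 1: C, bond orders sum to 1 (valence 4) → 3 H
  atom 2: C, bond orders sum to 3 (valence 4) → 1 H
  atom 3: C, bond orders sum to 2 (valence 4) → 2 H
  atom 4: C, bond orders sum to 1 (valence 4) → 3 H
  atom 5: C, bond orders sum to 3 (valence 4) → 1 H
  atom 6: O, bond orders sum to 2 (valence 2) → 0 H
  atom 7: C, bond orders sum to 1 (valence 4) → 3 H
  atom 8: C, bond orders sum to 2 (valence 4) → 2 H
  atom 9: C, bond orders sum to 3 (valence 4) → 1 H
  atom 10: Cl (halogen, monovalent) → 0 H
  atom 11: C, bond orders sum to 3 (valence 4) → 1 H
  atom 12: C, bond orders sum to 4 (valence 4) → 0 H
  atom 13: O, bond orders sum to 2 (valence 2) → 0 H
  atom 14: C, bond orders sum to 1 (valence 4) → 3 H
  atom 15: C, bond orders sum to 2 (valence 4) → 2 H
  atom 16: C, bond orders sum to 3 (valence 4) → 1 H
  atom 17: O, bond orders sum to 1 (valence 2) → 1 H
  atom 18: C, bond orders sum to 2 (valence 4) → 2 H
  atom 19: N, bond orders sum to 1 (valence 3) → 2 H
Totals → C:14, H:28, Cl:1, N:1, O:3.
In Hill order: C14H28ClNO3.

C14H28ClNO3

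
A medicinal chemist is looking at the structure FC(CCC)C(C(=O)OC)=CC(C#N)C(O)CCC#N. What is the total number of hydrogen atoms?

19

Walk through each heavy atom and fill implicit hydrogens from standard valence (C 4, N 3, O 2, S 2, halogen 1):
  atom 1: F (halogen, monovalent) → 0 H
  atom 2: C, bond orders sum to 3 (valence 4) → 1 H
  atom 3: C, bond orders sum to 2 (valence 4) → 2 H
  atom 4: C, bond orders sum to 2 (valence 4) → 2 H
  atom 5: C, bond orders sum to 1 (valence 4) → 3 H
  atom 6: C, bond orders sum to 4 (valence 4) → 0 H
  atom 7: C, bond orders sum to 4 (valence 4) → 0 H
  atom 8: O, bond orders sum to 2 (valence 2) → 0 H
  atom 9: O, bond orders sum to 2 (valence 2) → 0 H
  atom 10: C, bond orders sum to 1 (valence 4) → 3 H
  atom 11: C, bond orders sum to 3 (valence 4) → 1 H
  atom 12: C, bond orders sum to 3 (valence 4) → 1 H
  atom 13: C, bond orders sum to 4 (valence 4) → 0 H
  atom 14: N, bond orders sum to 3 (valence 3) → 0 H
  atom 15: C, bond orders sum to 3 (valence 4) → 1 H
  atom 16: O, bond orders sum to 1 (valence 2) → 1 H
  atom 17: C, bond orders sum to 2 (valence 4) → 2 H
  atom 18: C, bond orders sum to 2 (valence 4) → 2 H
  atom 19: C, bond orders sum to 4 (valence 4) → 0 H
  atom 20: N, bond orders sum to 3 (valence 3) → 0 H
Total hydrogens: 19.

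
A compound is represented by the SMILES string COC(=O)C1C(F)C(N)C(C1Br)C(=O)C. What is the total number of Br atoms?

1

Scan the SMILES for Br atoms (remember two-letter symbols like Cl and Br are single atoms).
Bromine count: 1.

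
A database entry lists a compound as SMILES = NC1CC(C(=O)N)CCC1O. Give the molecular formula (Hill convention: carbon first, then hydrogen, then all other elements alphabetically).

Walk through each heavy atom and fill implicit hydrogens from standard valence (C 4, N 3, O 2, S 2, halogen 1):
  atom 1: N, bond orders sum to 1 (valence 3) → 2 H
  atom 2: C, bond orders sum to 3 (valence 4) → 1 H
  atom 3: C, bond orders sum to 2 (valence 4) → 2 H
  atom 4: C, bond orders sum to 3 (valence 4) → 1 H
  atom 5: C, bond orders sum to 4 (valence 4) → 0 H
  atom 6: O, bond orders sum to 2 (valence 2) → 0 H
  atom 7: N, bond orders sum to 1 (valence 3) → 2 H
  atom 8: C, bond orders sum to 2 (valence 4) → 2 H
  atom 9: C, bond orders sum to 2 (valence 4) → 2 H
  atom 10: C, bond orders sum to 3 (valence 4) → 1 H
  atom 11: O, bond orders sum to 1 (valence 2) → 1 H
Totals → C:7, H:14, N:2, O:2.

C7H14N2O2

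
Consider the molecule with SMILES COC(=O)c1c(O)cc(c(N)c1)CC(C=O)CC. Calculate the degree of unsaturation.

Molecular formula: C13H17NO4.
DoU = (2C + 2 + N − H − X) / 2, where X is the halogen count and O/S are ignored.
    = (2·13 + 2 + 1 − 17 − 0) / 2 = 12 / 2 = 6.

6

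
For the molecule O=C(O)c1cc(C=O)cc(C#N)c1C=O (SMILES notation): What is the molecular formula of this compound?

C10H5NO4

Walk through each heavy atom and fill implicit hydrogens from standard valence (C 4, N 3, O 2, S 2, halogen 1); for lowercase aromatic atoms, an aromatic c carries 1 H when it has two neighbours and 0 H with three, and aromatic n carries 0 H:
  atom 1: O, bond orders sum to 2 (valence 2) → 0 H
  atom 2: C, bond orders sum to 4 (valence 4) → 0 H
  atom 3: O, bond orders sum to 1 (valence 2) → 1 H
  atom 4: aromatic c, 3 neighbours → 0 H
  atom 5: aromatic c, 2 neighbours → 1 H
  atom 6: aromatic c, 3 neighbours → 0 H
  atom 7: C, bond orders sum to 3 (valence 4) → 1 H
  atom 8: O, bond orders sum to 2 (valence 2) → 0 H
  atom 9: aromatic c, 2 neighbours → 1 H
  atom 10: aromatic c, 3 neighbours → 0 H
  atom 11: C, bond orders sum to 4 (valence 4) → 0 H
  atom 12: N, bond orders sum to 3 (valence 3) → 0 H
  atom 13: aromatic c, 3 neighbours → 0 H
  atom 14: C, bond orders sum to 3 (valence 4) → 1 H
  atom 15: O, bond orders sum to 2 (valence 2) → 0 H
Totals → C:10, H:5, N:1, O:4.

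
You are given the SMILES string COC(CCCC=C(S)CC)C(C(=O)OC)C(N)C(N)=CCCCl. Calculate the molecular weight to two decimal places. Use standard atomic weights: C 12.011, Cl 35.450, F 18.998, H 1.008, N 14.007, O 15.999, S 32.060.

378.96 g/mol

First, the molecular formula is C17H31ClN2O3S (counting implicit H from valence).
  C: 17 × 12.011 = 204.187
  Cl: 1 × 35.450 = 35.450
  H: 31 × 1.008 = 31.248
  N: 2 × 14.007 = 28.014
  O: 3 × 15.999 = 47.997
  S: 1 × 32.060 = 32.060
Sum: 17×12.011 + 1×35.450 + 31×1.008 + 2×14.007 + 3×15.999 + 1×32.060 = 378.956 → 378.96 g/mol.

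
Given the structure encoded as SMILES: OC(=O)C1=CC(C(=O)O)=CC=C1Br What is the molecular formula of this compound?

C8H5BrO4

Walk through each heavy atom and fill implicit hydrogens from standard valence (C 4, N 3, O 2, S 2, halogen 1):
  atom 1: O, bond orders sum to 1 (valence 2) → 1 H
  atom 2: C, bond orders sum to 4 (valence 4) → 0 H
  atom 3: O, bond orders sum to 2 (valence 2) → 0 H
  atom 4: C, bond orders sum to 4 (valence 4) → 0 H
  atom 5: C, bond orders sum to 3 (valence 4) → 1 H
  atom 6: C, bond orders sum to 4 (valence 4) → 0 H
  atom 7: C, bond orders sum to 4 (valence 4) → 0 H
  atom 8: O, bond orders sum to 2 (valence 2) → 0 H
  atom 9: O, bond orders sum to 1 (valence 2) → 1 H
  atom 10: C, bond orders sum to 3 (valence 4) → 1 H
  atom 11: C, bond orders sum to 3 (valence 4) → 1 H
  atom 12: C, bond orders sum to 4 (valence 4) → 0 H
  atom 13: Br (halogen, monovalent) → 0 H
Totals → C:8, H:5, Br:1, O:4.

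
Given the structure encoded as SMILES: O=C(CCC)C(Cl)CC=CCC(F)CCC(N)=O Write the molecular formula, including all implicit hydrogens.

Walk through each heavy atom and fill implicit hydrogens from standard valence (C 4, N 3, O 2, S 2, halogen 1):
  atom 1: O, bond orders sum to 2 (valence 2) → 0 H
  atom 2: C, bond orders sum to 4 (valence 4) → 0 H
  atom 3: C, bond orders sum to 2 (valence 4) → 2 H
  atom 4: C, bond orders sum to 2 (valence 4) → 2 H
  atom 5: C, bond orders sum to 1 (valence 4) → 3 H
  atom 6: C, bond orders sum to 3 (valence 4) → 1 H
  atom 7: Cl (halogen, monovalent) → 0 H
  atom 8: C, bond orders sum to 2 (valence 4) → 2 H
  atom 9: C, bond orders sum to 3 (valence 4) → 1 H
  atom 10: C, bond orders sum to 3 (valence 4) → 1 H
  atom 11: C, bond orders sum to 2 (valence 4) → 2 H
  atom 12: C, bond orders sum to 3 (valence 4) → 1 H
  atom 13: F (halogen, monovalent) → 0 H
  atom 14: C, bond orders sum to 2 (valence 4) → 2 H
  atom 15: C, bond orders sum to 2 (valence 4) → 2 H
  atom 16: C, bond orders sum to 4 (valence 4) → 0 H
  atom 17: N, bond orders sum to 1 (valence 3) → 2 H
  atom 18: O, bond orders sum to 2 (valence 2) → 0 H
Totals → C:13, H:21, Cl:1, F:1, N:1, O:2.
In Hill order: C13H21ClFNO2.

C13H21ClFNO2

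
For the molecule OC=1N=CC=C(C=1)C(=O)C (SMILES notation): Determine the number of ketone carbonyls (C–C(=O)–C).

The ketone motif appears at heavy-atom position 8 in the SMILES.
Other groups present: 1 hydroxyl.
Ketone count: 1.

1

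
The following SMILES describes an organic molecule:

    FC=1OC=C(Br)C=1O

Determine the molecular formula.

Walk through each heavy atom and fill implicit hydrogens from standard valence (C 4, N 3, O 2, S 2, halogen 1):
  atom 1: F (halogen, monovalent) → 0 H
  atom 2: C, bond orders sum to 4 (valence 4) → 0 H
  atom 3: O, bond orders sum to 2 (valence 2) → 0 H
  atom 4: C, bond orders sum to 3 (valence 4) → 1 H
  atom 5: C, bond orders sum to 4 (valence 4) → 0 H
  atom 6: Br (halogen, monovalent) → 0 H
  atom 7: C, bond orders sum to 4 (valence 4) → 0 H
  atom 8: O, bond orders sum to 1 (valence 2) → 1 H
Totals → C:4, H:2, Br:1, F:1, O:2.
In Hill order: C4H2BrFO2.

C4H2BrFO2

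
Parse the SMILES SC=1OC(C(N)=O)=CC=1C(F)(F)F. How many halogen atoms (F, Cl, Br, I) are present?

3

Halogen atoms appear at heavy-atom positions 11, 12, 13 (3×F).
Other groups present: 1 amide, 1 thiol.
Halogen count: 3.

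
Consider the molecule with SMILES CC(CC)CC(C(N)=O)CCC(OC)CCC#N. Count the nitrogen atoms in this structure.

2

Scan the SMILES for N atoms (remember two-letter symbols like Cl and Br are single atoms).
Nitrogen count: 2.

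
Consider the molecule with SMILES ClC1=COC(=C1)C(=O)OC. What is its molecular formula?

Walk through each heavy atom and fill implicit hydrogens from standard valence (C 4, N 3, O 2, S 2, halogen 1):
  atom 1: Cl (halogen, monovalent) → 0 H
  atom 2: C, bond orders sum to 4 (valence 4) → 0 H
  atom 3: C, bond orders sum to 3 (valence 4) → 1 H
  atom 4: O, bond orders sum to 2 (valence 2) → 0 H
  atom 5: C, bond orders sum to 4 (valence 4) → 0 H
  atom 6: C, bond orders sum to 3 (valence 4) → 1 H
  atom 7: C, bond orders sum to 4 (valence 4) → 0 H
  atom 8: O, bond orders sum to 2 (valence 2) → 0 H
  atom 9: O, bond orders sum to 2 (valence 2) → 0 H
  atom 10: C, bond orders sum to 1 (valence 4) → 3 H
Totals → C:6, H:5, Cl:1, O:3.

C6H5ClO3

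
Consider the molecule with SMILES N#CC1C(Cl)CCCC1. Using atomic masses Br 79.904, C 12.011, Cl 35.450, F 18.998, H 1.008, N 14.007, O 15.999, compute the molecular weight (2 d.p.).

143.61 g/mol

First, the molecular formula is C7H10ClN (counting implicit H from valence).
  C: 7 × 12.011 = 84.077
  Cl: 1 × 35.450 = 35.450
  H: 10 × 1.008 = 10.080
  N: 1 × 14.007 = 14.007
Sum: 7×12.011 + 1×35.450 + 10×1.008 + 1×14.007 = 143.614 → 143.61 g/mol.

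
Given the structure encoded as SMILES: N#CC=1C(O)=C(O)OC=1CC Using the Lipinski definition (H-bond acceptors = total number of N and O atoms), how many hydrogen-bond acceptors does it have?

N atoms: 1; O atoms: 3.
Lipinski HBA = 1 + 3 = 4.

4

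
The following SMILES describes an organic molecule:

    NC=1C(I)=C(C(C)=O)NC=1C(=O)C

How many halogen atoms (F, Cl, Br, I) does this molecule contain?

Halogen atoms appear at heavy-atom position 4 (1×I).
Other groups present: 2 ketone, 1 primary amine.
Halogen count: 1.

1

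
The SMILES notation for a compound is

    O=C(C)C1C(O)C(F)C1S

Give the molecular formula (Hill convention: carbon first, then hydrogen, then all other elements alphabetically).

C6H9FO2S

Walk through each heavy atom and fill implicit hydrogens from standard valence (C 4, N 3, O 2, S 2, halogen 1):
  atom 1: O, bond orders sum to 2 (valence 2) → 0 H
  atom 2: C, bond orders sum to 4 (valence 4) → 0 H
  atom 3: C, bond orders sum to 1 (valence 4) → 3 H
  atom 4: C, bond orders sum to 3 (valence 4) → 1 H
  atom 5: C, bond orders sum to 3 (valence 4) → 1 H
  atom 6: O, bond orders sum to 1 (valence 2) → 1 H
  atom 7: C, bond orders sum to 3 (valence 4) → 1 H
  atom 8: F (halogen, monovalent) → 0 H
  atom 9: C, bond orders sum to 3 (valence 4) → 1 H
  atom 10: S, bond orders sum to 1 (valence 2) → 1 H
Totals → C:6, H:9, F:1, O:2, S:1.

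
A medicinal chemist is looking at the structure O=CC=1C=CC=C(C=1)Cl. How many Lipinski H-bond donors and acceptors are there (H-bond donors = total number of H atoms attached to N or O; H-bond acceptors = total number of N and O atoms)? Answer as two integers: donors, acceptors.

Donors: find every N or O and count the H atoms it carries.
  atom 1 (O): bond orders sum to 2 → 0 H
Lipinski HBD = 0.
Acceptors: N atoms = 0, O atoms = 1 → HBA = 1.

0, 1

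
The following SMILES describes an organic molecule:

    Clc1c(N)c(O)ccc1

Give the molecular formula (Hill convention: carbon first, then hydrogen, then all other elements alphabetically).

C6H6ClNO

Walk through each heavy atom and fill implicit hydrogens from standard valence (C 4, N 3, O 2, S 2, halogen 1); for lowercase aromatic atoms, an aromatic c carries 1 H when it has two neighbours and 0 H with three, and aromatic n carries 0 H:
  atom 1: Cl (halogen, monovalent) → 0 H
  atom 2: aromatic c, 3 neighbours → 0 H
  atom 3: aromatic c, 3 neighbours → 0 H
  atom 4: N, bond orders sum to 1 (valence 3) → 2 H
  atom 5: aromatic c, 3 neighbours → 0 H
  atom 6: O, bond orders sum to 1 (valence 2) → 1 H
  atom 7: aromatic c, 2 neighbours → 1 H
  atom 8: aromatic c, 2 neighbours → 1 H
  atom 9: aromatic c, 2 neighbours → 1 H
Totals → C:6, H:6, Cl:1, N:1, O:1.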